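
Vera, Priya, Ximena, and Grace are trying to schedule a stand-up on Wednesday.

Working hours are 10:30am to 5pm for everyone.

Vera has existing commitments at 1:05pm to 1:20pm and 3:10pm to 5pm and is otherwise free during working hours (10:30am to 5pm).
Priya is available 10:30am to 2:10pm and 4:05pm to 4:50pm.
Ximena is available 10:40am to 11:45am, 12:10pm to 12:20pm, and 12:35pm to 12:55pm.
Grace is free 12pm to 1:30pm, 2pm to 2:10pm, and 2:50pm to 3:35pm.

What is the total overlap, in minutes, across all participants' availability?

30 minutes

Vera free within 10:30–17:00: 10:30–13:05, 13:20–15:10.
Vera ∩ Priya: 10:30–13:05, 13:20–14:10.
Vera ∩ Priya ∩ Ximena: 10:40–11:45, 12:10–12:20, 12:35–12:55.
Vera ∩ Priya ∩ Ximena ∩ Grace: 12:10–12:20, 12:35–12:55.
Total common minutes: 10 + 20 = 30.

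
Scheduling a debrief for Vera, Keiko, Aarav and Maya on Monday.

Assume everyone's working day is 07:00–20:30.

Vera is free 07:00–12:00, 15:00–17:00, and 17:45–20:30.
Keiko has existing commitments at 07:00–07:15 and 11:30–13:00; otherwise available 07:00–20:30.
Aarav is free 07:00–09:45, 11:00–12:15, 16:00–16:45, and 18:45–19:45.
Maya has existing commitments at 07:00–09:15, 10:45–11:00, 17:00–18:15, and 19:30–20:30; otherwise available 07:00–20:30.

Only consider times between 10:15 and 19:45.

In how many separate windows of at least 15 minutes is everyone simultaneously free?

3

Keiko free within 07:00–20:30: 07:15–11:30, 13:00–20:30.
Maya free within 07:00–20:30: 09:15–10:45, 11:00–17:00, 18:15–19:30.
Vera ∩ Keiko: 07:15–11:30, 15:00–17:00, 17:45–20:30.
Vera ∩ Keiko ∩ Aarav: 07:15–09:45, 11:00–11:30, 16:00–16:45, 18:45–19:45.
Vera ∩ Keiko ∩ Aarav ∩ Maya: 09:15–09:45, 11:00–11:30, 16:00–16:45, 18:45–19:30.
Restricted to 10:15–19:45: 11:00–11:30, 16:00–16:45, 18:45–19:30.
Windows ≥ 15 min: 11:00–11:30, 16:00–16:45, 18:45–19:30.
That's 3 windows.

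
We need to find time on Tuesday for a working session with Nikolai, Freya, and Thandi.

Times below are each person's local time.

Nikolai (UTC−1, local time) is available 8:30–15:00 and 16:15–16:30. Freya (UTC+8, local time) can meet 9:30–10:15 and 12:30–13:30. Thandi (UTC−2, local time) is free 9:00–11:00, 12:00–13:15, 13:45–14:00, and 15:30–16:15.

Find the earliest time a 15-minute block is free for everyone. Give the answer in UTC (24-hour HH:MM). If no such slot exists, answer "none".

none

Nikolai → UTC: 09:30–16:00, 17:15–17:30.
Freya → UTC: 01:30–02:15, 04:30–05:30.
Thandi → UTC: 11:00–13:00, 14:00–15:15, 15:45–16:00, 17:30–18:15.
Nikolai ∩ Freya: (none).
Nikolai ∩ Freya ∩ Thandi: (none).
Windows ≥ 15 min: (none).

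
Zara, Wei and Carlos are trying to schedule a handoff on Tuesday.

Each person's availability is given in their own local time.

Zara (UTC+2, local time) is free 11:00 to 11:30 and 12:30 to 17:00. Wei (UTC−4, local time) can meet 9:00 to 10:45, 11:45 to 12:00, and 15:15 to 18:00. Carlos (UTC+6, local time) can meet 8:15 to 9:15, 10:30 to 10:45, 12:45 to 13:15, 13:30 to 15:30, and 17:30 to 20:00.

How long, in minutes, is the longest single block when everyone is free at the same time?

60 minutes

Zara → UTC: 09:00–09:30, 10:30–15:00.
Wei → UTC: 13:00–14:45, 15:45–16:00, 19:15–22:00.
Carlos → UTC: 02:15–03:15, 04:30–04:45, 06:45–07:15, 07:30–09:30, 11:30–14:00.
Zara ∩ Wei: 13:00–14:45.
Zara ∩ Wei ∩ Carlos: 13:00–14:00.
Single common window of 60 minutes.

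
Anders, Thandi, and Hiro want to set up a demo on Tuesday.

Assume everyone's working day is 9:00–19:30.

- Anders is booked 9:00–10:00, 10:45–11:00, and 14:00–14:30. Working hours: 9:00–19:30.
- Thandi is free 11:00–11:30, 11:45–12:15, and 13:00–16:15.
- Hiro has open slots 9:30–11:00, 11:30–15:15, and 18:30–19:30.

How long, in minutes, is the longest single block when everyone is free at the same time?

Anders free within 09:00–19:30: 10:00–10:45, 11:00–14:00, 14:30–19:30.
Anders ∩ Thandi: 11:00–11:30, 11:45–12:15, 13:00–14:00, 14:30–16:15.
Anders ∩ Thandi ∩ Hiro: 11:45–12:15, 13:00–14:00, 14:30–15:15.
Common window lengths: 30, 60, 45 min; longest is 60.

60 minutes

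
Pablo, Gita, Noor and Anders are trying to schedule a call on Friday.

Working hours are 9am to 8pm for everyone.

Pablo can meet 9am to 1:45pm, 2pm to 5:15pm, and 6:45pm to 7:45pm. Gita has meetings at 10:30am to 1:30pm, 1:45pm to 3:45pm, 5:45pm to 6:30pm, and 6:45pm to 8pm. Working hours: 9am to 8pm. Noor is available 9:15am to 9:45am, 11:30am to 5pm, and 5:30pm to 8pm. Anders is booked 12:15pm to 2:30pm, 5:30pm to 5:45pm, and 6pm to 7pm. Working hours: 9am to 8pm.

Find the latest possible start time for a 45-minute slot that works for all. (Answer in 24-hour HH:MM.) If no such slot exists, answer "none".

16:15

Gita free within 09:00–20:00: 09:00–10:30, 13:30–13:45, 15:45–17:45, 18:30–18:45.
Anders free within 09:00–20:00: 09:00–12:15, 14:30–17:30, 17:45–18:00, 19:00–20:00.
Pablo ∩ Gita: 09:00–10:30, 13:30–13:45, 15:45–17:15.
Pablo ∩ Gita ∩ Noor: 09:15–09:45, 13:30–13:45, 15:45–17:00.
Pablo ∩ Gita ∩ Noor ∩ Anders: 09:15–09:45, 15:45–17:00.
Windows ≥ 45 min: 15:45–17:00.
Latest start in the last window 15:45–17:00 is 17:00 − 45 min = 16:15.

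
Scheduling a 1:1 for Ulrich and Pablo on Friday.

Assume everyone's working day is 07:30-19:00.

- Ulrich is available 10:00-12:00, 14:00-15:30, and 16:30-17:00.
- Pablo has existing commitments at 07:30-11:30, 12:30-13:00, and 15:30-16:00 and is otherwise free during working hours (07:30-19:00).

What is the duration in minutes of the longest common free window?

90 minutes

Pablo free within 07:30–19:00: 11:30–12:30, 13:00–15:30, 16:00–19:00.
Ulrich ∩ Pablo: 11:30–12:00, 14:00–15:30, 16:30–17:00.
Common window lengths: 30, 90, 30 min; longest is 90.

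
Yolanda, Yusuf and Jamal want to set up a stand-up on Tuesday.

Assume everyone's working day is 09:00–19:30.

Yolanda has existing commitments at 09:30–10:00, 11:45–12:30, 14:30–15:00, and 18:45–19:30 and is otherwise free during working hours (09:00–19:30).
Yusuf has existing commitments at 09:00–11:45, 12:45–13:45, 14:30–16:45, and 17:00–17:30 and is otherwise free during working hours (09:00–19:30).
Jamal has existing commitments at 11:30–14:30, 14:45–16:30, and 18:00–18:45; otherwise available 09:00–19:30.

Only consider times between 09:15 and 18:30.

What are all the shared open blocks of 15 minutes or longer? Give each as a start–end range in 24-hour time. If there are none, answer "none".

16:45–17:00, 17:30–18:00

Yolanda free within 09:00–19:30: 09:00–09:30, 10:00–11:45, 12:30–14:30, 15:00–18:45.
Yusuf free within 09:00–19:30: 11:45–12:45, 13:45–14:30, 16:45–17:00, 17:30–19:30.
Jamal free within 09:00–19:30: 09:00–11:30, 14:30–14:45, 16:30–18:00, 18:45–19:30.
Yolanda ∩ Yusuf: 12:30–12:45, 13:45–14:30, 16:45–17:00, 17:30–18:45.
Yolanda ∩ Yusuf ∩ Jamal: 16:45–17:00, 17:30–18:00.
Restricted to 09:15–18:30: 16:45–17:00, 17:30–18:00.
Windows ≥ 15 min: 16:45–17:00, 17:30–18:00.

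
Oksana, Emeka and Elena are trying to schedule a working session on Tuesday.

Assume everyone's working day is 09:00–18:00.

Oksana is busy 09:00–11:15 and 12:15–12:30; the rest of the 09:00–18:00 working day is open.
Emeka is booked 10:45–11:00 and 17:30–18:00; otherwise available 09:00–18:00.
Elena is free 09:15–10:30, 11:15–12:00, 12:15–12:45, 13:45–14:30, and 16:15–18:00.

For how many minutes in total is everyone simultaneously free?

Oksana free within 09:00–18:00: 11:15–12:15, 12:30–18:00.
Emeka free within 09:00–18:00: 09:00–10:45, 11:00–17:30.
Oksana ∩ Emeka: 11:15–12:15, 12:30–17:30.
Oksana ∩ Emeka ∩ Elena: 11:15–12:00, 12:30–12:45, 13:45–14:30, 16:15–17:30.
Total common minutes: 45 + 15 + 45 + 75 = 180.

180 minutes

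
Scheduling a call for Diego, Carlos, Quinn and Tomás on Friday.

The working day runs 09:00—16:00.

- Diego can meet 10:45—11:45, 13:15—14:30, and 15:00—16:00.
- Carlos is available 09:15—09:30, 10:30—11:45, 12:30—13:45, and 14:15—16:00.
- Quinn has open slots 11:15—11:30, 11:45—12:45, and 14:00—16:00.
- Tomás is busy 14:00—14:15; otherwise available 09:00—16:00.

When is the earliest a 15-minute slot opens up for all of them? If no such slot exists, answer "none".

11:15

Tomás free within 09:00–16:00: 09:00–14:00, 14:15–16:00.
Diego ∩ Carlos: 10:45–11:45, 13:15–13:45, 14:15–14:30, 15:00–16:00.
Diego ∩ Carlos ∩ Quinn: 11:15–11:30, 14:15–14:30, 15:00–16:00.
Diego ∩ Carlos ∩ Quinn ∩ Tomás: 11:15–11:30, 14:15–14:30, 15:00–16:00.
Windows ≥ 15 min: 11:15–11:30, 14:15–14:30, 15:00–16:00.
Earliest such window starts at 11:15.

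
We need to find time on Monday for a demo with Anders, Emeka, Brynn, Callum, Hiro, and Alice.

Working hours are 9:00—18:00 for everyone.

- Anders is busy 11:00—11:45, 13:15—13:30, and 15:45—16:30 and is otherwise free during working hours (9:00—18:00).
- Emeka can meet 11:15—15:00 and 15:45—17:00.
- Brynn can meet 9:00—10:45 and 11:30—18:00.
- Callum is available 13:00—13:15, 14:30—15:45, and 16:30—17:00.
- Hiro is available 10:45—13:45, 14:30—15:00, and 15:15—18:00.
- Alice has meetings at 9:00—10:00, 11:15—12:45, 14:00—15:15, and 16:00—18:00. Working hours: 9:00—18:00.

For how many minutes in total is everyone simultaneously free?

15 minutes

Anders free within 09:00–18:00: 09:00–11:00, 11:45–13:15, 13:30–15:45, 16:30–18:00.
Alice free within 09:00–18:00: 10:00–11:15, 12:45–14:00, 15:15–16:00.
Anders ∩ Emeka: 11:45–13:15, 13:30–15:00, 16:30–17:00.
Anders ∩ Emeka ∩ Brynn: 11:45–13:15, 13:30–15:00, 16:30–17:00.
Anders ∩ Emeka ∩ Brynn ∩ Callum: 13:00–13:15, 14:30–15:00, 16:30–17:00.
Anders ∩ Emeka ∩ Brynn ∩ Callum ∩ Hiro: 13:00–13:15, 14:30–15:00, 16:30–17:00.
Anders ∩ Emeka ∩ Brynn ∩ Callum ∩ Hiro ∩ Alice: 13:00–13:15.
Total common minutes: 15.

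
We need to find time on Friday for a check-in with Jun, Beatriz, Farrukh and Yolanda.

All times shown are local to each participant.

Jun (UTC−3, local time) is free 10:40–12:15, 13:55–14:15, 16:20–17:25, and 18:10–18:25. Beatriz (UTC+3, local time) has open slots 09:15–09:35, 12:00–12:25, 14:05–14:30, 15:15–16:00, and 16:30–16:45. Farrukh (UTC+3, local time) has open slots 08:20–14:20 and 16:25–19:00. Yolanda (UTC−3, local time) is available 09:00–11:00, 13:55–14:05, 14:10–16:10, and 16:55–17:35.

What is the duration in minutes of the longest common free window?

5 minutes

Jun → UTC: 13:40–15:15, 16:55–17:15, 19:20–20:25, 21:10–21:25.
Beatriz → UTC: 06:15–06:35, 09:00–09:25, 11:05–11:30, 12:15–13:00, 13:30–13:45.
Farrukh → UTC: 05:20–11:20, 13:25–16:00.
Yolanda → UTC: 12:00–14:00, 16:55–17:05, 17:10–19:10, 19:55–20:35.
Jun ∩ Beatriz: 13:40–13:45.
Jun ∩ Beatriz ∩ Farrukh: 13:40–13:45.
Jun ∩ Beatriz ∩ Farrukh ∩ Yolanda: 13:40–13:45.
Single common window of 5 minutes.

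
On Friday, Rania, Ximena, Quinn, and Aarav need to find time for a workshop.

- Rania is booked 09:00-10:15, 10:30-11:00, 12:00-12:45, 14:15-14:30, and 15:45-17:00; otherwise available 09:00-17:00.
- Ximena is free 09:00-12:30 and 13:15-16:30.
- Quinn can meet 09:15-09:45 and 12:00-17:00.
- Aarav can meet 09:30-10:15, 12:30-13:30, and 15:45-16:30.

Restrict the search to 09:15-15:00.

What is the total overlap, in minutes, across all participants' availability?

Rania free within 09:00–17:00: 10:15–10:30, 11:00–12:00, 12:45–14:15, 14:30–15:45.
Rania ∩ Ximena: 10:15–10:30, 11:00–12:00, 13:15–14:15, 14:30–15:45.
Rania ∩ Ximena ∩ Quinn: 13:15–14:15, 14:30–15:45.
Rania ∩ Ximena ∩ Quinn ∩ Aarav: 13:15–13:30.
Restricted to 09:15–15:00: 13:15–13:30.
Total common minutes: 15.

15 minutes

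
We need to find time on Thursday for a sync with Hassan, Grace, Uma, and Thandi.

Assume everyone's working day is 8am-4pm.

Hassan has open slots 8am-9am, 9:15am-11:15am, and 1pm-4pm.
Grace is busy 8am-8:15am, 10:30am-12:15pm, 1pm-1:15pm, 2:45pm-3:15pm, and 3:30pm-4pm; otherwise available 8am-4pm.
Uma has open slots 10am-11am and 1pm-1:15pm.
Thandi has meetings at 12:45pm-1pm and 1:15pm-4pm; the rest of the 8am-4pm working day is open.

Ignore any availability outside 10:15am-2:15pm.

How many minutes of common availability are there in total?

15 minutes

Grace free within 08:00–16:00: 08:15–10:30, 12:15–13:00, 13:15–14:45, 15:15–15:30.
Thandi free within 08:00–16:00: 08:00–12:45, 13:00–13:15.
Hassan ∩ Grace: 08:15–09:00, 09:15–10:30, 13:15–14:45, 15:15–15:30.
Hassan ∩ Grace ∩ Uma: 10:00–10:30.
Hassan ∩ Grace ∩ Uma ∩ Thandi: 10:00–10:30.
Restricted to 10:15–14:15: 10:15–10:30.
Total common minutes: 15.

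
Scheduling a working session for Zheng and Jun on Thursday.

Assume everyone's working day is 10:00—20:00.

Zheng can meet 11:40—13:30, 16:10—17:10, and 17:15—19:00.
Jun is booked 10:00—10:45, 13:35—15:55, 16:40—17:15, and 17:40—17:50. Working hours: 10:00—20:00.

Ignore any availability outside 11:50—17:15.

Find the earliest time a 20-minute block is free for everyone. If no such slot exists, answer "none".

11:50

Jun free within 10:00–20:00: 10:45–13:35, 15:55–16:40, 17:15–17:40, 17:50–20:00.
Zheng ∩ Jun: 11:40–13:30, 16:10–16:40, 17:15–17:40, 17:50–19:00.
Restricted to 11:50–17:15: 11:50–13:30, 16:10–16:40.
Windows ≥ 20 min: 11:50–13:30, 16:10–16:40.
Earliest such window starts at 11:50.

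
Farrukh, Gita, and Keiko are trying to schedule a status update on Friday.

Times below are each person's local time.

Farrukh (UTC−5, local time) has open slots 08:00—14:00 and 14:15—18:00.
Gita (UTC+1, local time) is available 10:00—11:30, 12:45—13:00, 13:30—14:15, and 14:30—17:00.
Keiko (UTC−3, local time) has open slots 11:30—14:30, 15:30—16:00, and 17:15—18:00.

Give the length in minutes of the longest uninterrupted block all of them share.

Farrukh → UTC: 13:00–19:00, 19:15–23:00.
Gita → UTC: 09:00–10:30, 11:45–12:00, 12:30–13:15, 13:30–16:00.
Keiko → UTC: 14:30–17:30, 18:30–19:00, 20:15–21:00.
Farrukh ∩ Gita: 13:00–13:15, 13:30–16:00.
Farrukh ∩ Gita ∩ Keiko: 14:30–16:00.
Single common window of 90 minutes.

90 minutes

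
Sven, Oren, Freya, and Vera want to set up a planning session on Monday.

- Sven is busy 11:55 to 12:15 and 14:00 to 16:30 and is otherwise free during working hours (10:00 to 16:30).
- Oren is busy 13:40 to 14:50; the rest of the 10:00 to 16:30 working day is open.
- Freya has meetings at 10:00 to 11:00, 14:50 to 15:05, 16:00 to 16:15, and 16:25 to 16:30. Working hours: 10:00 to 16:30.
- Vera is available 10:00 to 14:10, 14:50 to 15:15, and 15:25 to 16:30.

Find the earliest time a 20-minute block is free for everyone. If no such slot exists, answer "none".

Sven free within 10:00–16:30: 10:00–11:55, 12:15–14:00.
Oren free within 10:00–16:30: 10:00–13:40, 14:50–16:30.
Freya free within 10:00–16:30: 11:00–14:50, 15:05–16:00, 16:15–16:25.
Sven ∩ Oren: 10:00–11:55, 12:15–13:40.
Sven ∩ Oren ∩ Freya: 11:00–11:55, 12:15–13:40.
Sven ∩ Oren ∩ Freya ∩ Vera: 11:00–11:55, 12:15–13:40.
Windows ≥ 20 min: 11:00–11:55, 12:15–13:40.
Earliest such window starts at 11:00.

11:00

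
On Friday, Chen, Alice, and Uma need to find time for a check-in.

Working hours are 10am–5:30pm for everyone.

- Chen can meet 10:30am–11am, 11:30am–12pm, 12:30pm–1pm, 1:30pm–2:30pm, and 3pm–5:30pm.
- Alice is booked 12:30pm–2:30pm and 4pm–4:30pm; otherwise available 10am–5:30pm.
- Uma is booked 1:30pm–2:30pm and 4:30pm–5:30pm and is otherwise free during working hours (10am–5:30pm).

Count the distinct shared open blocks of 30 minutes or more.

Alice free within 10:00–17:30: 10:00–12:30, 14:30–16:00, 16:30–17:30.
Uma free within 10:00–17:30: 10:00–13:30, 14:30–16:30.
Chen ∩ Alice: 10:30–11:00, 11:30–12:00, 15:00–16:00, 16:30–17:30.
Chen ∩ Alice ∩ Uma: 10:30–11:00, 11:30–12:00, 15:00–16:00.
Windows ≥ 30 min: 10:30–11:00, 11:30–12:00, 15:00–16:00.
That's 3 windows.

3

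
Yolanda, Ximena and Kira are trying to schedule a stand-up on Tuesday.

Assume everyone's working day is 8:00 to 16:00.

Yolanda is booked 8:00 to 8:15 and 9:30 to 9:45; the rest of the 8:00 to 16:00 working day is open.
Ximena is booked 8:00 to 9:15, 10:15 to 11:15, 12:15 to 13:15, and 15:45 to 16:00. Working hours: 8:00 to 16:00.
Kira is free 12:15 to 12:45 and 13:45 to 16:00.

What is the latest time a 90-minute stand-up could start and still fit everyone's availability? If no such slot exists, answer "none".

Yolanda free within 08:00–16:00: 08:15–09:30, 09:45–16:00.
Ximena free within 08:00–16:00: 09:15–10:15, 11:15–12:15, 13:15–15:45.
Yolanda ∩ Ximena: 09:15–09:30, 09:45–10:15, 11:15–12:15, 13:15–15:45.
Yolanda ∩ Ximena ∩ Kira: 13:45–15:45.
Windows ≥ 90 min: 13:45–15:45.
Latest start in the last window 13:45–15:45 is 15:45 − 90 min = 14:15.

14:15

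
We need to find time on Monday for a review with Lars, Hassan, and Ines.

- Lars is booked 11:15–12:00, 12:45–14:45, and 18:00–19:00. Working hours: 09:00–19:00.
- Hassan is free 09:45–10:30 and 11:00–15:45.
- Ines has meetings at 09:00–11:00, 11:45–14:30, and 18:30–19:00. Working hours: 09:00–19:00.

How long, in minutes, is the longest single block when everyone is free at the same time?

60 minutes

Lars free within 09:00–19:00: 09:00–11:15, 12:00–12:45, 14:45–18:00.
Ines free within 09:00–19:00: 11:00–11:45, 14:30–18:30.
Lars ∩ Hassan: 09:45–10:30, 11:00–11:15, 12:00–12:45, 14:45–15:45.
Lars ∩ Hassan ∩ Ines: 11:00–11:15, 14:45–15:45.
Common window lengths: 15, 60 min; longest is 60.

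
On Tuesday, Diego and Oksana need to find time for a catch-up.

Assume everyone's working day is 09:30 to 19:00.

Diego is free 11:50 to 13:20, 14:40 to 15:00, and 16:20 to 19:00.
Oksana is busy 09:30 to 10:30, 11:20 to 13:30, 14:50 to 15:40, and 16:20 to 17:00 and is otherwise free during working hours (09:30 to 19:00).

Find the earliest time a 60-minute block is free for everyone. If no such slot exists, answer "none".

Oksana free within 09:30–19:00: 10:30–11:20, 13:30–14:50, 15:40–16:20, 17:00–19:00.
Diego ∩ Oksana: 14:40–14:50, 17:00–19:00.
Windows ≥ 60 min: 17:00–19:00.
Earliest such window starts at 17:00.

17:00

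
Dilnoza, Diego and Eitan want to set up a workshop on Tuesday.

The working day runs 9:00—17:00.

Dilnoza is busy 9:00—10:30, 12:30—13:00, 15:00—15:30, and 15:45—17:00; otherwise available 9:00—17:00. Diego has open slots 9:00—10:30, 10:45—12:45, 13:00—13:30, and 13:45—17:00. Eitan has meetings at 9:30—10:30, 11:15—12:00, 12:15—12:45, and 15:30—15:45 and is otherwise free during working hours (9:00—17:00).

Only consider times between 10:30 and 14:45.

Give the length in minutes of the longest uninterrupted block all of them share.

Dilnoza free within 09:00–17:00: 10:30–12:30, 13:00–15:00, 15:30–15:45.
Eitan free within 09:00–17:00: 09:00–09:30, 10:30–11:15, 12:00–12:15, 12:45–15:30, 15:45–17:00.
Dilnoza ∩ Diego: 10:45–12:30, 13:00–13:30, 13:45–15:00, 15:30–15:45.
Dilnoza ∩ Diego ∩ Eitan: 10:45–11:15, 12:00–12:15, 13:00–13:30, 13:45–15:00.
Restricted to 10:30–14:45: 10:45–11:15, 12:00–12:15, 13:00–13:30, 13:45–14:45.
Common window lengths: 30, 15, 30, 60 min; longest is 60.

60 minutes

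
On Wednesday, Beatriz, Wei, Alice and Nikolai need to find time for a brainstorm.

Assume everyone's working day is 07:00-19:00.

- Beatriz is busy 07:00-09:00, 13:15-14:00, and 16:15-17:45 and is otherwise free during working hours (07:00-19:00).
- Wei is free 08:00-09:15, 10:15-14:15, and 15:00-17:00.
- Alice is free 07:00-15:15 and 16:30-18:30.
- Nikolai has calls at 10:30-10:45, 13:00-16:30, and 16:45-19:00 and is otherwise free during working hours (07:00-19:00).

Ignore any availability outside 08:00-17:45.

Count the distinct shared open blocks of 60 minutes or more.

Beatriz free within 07:00–19:00: 09:00–13:15, 14:00–16:15, 17:45–19:00.
Nikolai free within 07:00–19:00: 07:00–10:30, 10:45–13:00, 16:30–16:45.
Beatriz ∩ Wei: 09:00–09:15, 10:15–13:15, 14:00–14:15, 15:00–16:15.
Beatriz ∩ Wei ∩ Alice: 09:00–09:15, 10:15–13:15, 14:00–14:15, 15:00–15:15.
Beatriz ∩ Wei ∩ Alice ∩ Nikolai: 09:00–09:15, 10:15–10:30, 10:45–13:00.
Restricted to 08:00–17:45: 09:00–09:15, 10:15–10:30, 10:45–13:00.
Windows ≥ 60 min: 10:45–13:00.
That's 1 window.

1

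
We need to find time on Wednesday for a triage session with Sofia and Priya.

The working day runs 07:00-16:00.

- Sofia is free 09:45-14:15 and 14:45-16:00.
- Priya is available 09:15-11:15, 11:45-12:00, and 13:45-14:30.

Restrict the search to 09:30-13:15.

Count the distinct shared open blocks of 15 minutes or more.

2

Sofia ∩ Priya: 09:45–11:15, 11:45–12:00, 13:45–14:15.
Restricted to 09:30–13:15: 09:45–11:15, 11:45–12:00.
Windows ≥ 15 min: 09:45–11:15, 11:45–12:00.
That's 2 windows.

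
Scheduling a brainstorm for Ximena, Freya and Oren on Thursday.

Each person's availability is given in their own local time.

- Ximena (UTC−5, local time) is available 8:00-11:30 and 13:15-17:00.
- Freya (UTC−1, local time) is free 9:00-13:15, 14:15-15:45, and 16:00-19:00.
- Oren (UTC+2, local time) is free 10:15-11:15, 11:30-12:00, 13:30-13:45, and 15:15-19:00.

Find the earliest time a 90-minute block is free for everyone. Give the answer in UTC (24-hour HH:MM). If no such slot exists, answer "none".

Ximena → UTC: 13:00–16:30, 18:15–22:00.
Freya → UTC: 10:00–14:15, 15:15–16:45, 17:00–20:00.
Oren → UTC: 08:15–09:15, 09:30–10:00, 11:30–11:45, 13:15–17:00.
Ximena ∩ Freya: 13:00–14:15, 15:15–16:30, 18:15–20:00.
Ximena ∩ Freya ∩ Oren: 13:15–14:15, 15:15–16:30.
Windows ≥ 90 min: (none).

none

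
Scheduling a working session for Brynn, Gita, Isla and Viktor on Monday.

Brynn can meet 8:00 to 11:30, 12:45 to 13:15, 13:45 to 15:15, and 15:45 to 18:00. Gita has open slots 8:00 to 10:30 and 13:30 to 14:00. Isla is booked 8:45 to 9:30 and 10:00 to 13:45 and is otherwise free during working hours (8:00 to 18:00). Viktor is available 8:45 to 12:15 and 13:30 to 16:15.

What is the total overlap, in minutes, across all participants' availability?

Isla free within 08:00–18:00: 08:00–08:45, 09:30–10:00, 13:45–18:00.
Brynn ∩ Gita: 08:00–10:30, 13:45–14:00.
Brynn ∩ Gita ∩ Isla: 08:00–08:45, 09:30–10:00, 13:45–14:00.
Brynn ∩ Gita ∩ Isla ∩ Viktor: 09:30–10:00, 13:45–14:00.
Total common minutes: 30 + 15 = 45.

45 minutes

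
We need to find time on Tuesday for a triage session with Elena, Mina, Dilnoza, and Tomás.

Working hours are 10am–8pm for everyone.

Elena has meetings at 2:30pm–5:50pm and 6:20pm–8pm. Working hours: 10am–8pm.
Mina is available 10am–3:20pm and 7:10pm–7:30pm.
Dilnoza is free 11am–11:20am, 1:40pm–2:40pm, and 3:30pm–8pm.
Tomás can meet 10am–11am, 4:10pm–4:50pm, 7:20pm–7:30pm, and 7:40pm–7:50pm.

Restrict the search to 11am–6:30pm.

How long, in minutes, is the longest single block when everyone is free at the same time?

0 minutes

Elena free within 10:00–20:00: 10:00–14:30, 17:50–18:20.
Elena ∩ Mina: 10:00–14:30.
Elena ∩ Mina ∩ Dilnoza: 11:00–11:20, 13:40–14:30.
Elena ∩ Mina ∩ Dilnoza ∩ Tomás: (none).
Restricted to 11:00–18:30: (none).
No common window.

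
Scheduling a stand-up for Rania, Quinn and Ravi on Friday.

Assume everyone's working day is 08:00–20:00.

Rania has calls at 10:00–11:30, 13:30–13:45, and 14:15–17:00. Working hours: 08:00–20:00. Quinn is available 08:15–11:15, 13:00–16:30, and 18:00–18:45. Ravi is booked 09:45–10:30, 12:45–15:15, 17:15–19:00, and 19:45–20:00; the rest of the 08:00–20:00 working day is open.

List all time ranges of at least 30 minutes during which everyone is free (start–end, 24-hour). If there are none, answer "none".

08:15–09:45

Rania free within 08:00–20:00: 08:00–10:00, 11:30–13:30, 13:45–14:15, 17:00–20:00.
Ravi free within 08:00–20:00: 08:00–09:45, 10:30–12:45, 15:15–17:15, 19:00–19:45.
Rania ∩ Quinn: 08:15–10:00, 13:00–13:30, 13:45–14:15, 18:00–18:45.
Rania ∩ Quinn ∩ Ravi: 08:15–09:45.
Windows ≥ 30 min: 08:15–09:45.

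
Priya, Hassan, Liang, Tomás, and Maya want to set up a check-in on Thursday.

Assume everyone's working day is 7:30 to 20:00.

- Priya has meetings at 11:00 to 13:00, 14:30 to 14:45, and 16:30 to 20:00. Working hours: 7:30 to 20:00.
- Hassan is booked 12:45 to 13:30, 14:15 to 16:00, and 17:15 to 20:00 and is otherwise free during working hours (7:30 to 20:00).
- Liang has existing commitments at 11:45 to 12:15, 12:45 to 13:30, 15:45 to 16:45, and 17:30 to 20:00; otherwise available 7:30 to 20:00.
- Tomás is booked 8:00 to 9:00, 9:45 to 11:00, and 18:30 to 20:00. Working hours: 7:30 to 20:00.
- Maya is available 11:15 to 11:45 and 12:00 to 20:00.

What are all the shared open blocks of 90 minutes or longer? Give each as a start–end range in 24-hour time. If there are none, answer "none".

none

Priya free within 07:30–20:00: 07:30–11:00, 13:00–14:30, 14:45–16:30.
Hassan free within 07:30–20:00: 07:30–12:45, 13:30–14:15, 16:00–17:15.
Liang free within 07:30–20:00: 07:30–11:45, 12:15–12:45, 13:30–15:45, 16:45–17:30.
Tomás free within 07:30–20:00: 07:30–08:00, 09:00–09:45, 11:00–18:30.
Priya ∩ Hassan: 07:30–11:00, 13:30–14:15, 16:00–16:30.
Priya ∩ Hassan ∩ Liang: 07:30–11:00, 13:30–14:15.
Priya ∩ Hassan ∩ Liang ∩ Tomás: 07:30–08:00, 09:00–09:45, 13:30–14:15.
Priya ∩ Hassan ∩ Liang ∩ Tomás ∩ Maya: 13:30–14:15.
Windows ≥ 90 min: (none).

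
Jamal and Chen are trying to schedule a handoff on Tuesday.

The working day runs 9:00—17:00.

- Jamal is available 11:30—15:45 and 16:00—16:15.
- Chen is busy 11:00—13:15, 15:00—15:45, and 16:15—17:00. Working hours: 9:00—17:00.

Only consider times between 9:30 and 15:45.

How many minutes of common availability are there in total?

Chen free within 09:00–17:00: 09:00–11:00, 13:15–15:00, 15:45–16:15.
Jamal ∩ Chen: 13:15–15:00, 16:00–16:15.
Restricted to 09:30–15:45: 13:15–15:00.
Total common minutes: 105.

105 minutes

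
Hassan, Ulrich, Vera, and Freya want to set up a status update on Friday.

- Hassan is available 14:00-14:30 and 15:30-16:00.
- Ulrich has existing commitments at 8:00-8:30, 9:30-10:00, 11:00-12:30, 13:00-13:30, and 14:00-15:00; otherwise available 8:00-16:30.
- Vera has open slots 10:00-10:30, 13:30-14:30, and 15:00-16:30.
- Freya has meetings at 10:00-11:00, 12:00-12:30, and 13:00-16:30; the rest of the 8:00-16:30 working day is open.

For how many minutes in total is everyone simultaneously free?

Ulrich free within 08:00–16:30: 08:30–09:30, 10:00–11:00, 12:30–13:00, 13:30–14:00, 15:00–16:30.
Freya free within 08:00–16:30: 08:00–10:00, 11:00–12:00, 12:30–13:00.
Hassan ∩ Ulrich: 15:30–16:00.
Hassan ∩ Ulrich ∩ Vera: 15:30–16:00.
Hassan ∩ Ulrich ∩ Vera ∩ Freya: (none).
Total common minutes: 0.

0 minutes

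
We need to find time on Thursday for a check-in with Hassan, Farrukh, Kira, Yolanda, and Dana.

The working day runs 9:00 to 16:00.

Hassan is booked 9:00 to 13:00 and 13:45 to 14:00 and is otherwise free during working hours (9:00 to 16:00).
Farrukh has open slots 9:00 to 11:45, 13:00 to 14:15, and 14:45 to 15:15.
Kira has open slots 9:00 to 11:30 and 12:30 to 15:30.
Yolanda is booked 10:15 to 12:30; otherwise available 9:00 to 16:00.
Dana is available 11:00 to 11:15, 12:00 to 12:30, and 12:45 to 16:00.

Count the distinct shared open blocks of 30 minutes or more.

Hassan free within 09:00–16:00: 13:00–13:45, 14:00–16:00.
Yolanda free within 09:00–16:00: 09:00–10:15, 12:30–16:00.
Hassan ∩ Farrukh: 13:00–13:45, 14:00–14:15, 14:45–15:15.
Hassan ∩ Farrukh ∩ Kira: 13:00–13:45, 14:00–14:15, 14:45–15:15.
Hassan ∩ Farrukh ∩ Kira ∩ Yolanda: 13:00–13:45, 14:00–14:15, 14:45–15:15.
Hassan ∩ Farrukh ∩ Kira ∩ Yolanda ∩ Dana: 13:00–13:45, 14:00–14:15, 14:45–15:15.
Windows ≥ 30 min: 13:00–13:45, 14:45–15:15.
That's 2 windows.

2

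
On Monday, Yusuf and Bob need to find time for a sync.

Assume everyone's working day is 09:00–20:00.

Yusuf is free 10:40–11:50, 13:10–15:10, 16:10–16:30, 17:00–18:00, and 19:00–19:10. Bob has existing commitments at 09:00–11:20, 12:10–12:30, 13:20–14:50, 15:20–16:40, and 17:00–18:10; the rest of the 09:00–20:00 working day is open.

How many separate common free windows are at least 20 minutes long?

Bob free within 09:00–20:00: 11:20–12:10, 12:30–13:20, 14:50–15:20, 16:40–17:00, 18:10–20:00.
Yusuf ∩ Bob: 11:20–11:50, 13:10–13:20, 14:50–15:10, 19:00–19:10.
Windows ≥ 20 min: 11:20–11:50, 14:50–15:10.
That's 2 windows.

2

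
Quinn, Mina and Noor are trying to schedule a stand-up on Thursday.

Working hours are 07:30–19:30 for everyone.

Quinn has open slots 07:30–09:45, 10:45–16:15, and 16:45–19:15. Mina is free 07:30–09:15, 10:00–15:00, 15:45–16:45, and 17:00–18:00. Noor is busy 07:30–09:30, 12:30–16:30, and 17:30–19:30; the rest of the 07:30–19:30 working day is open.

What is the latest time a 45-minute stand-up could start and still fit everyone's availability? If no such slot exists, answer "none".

Noor free within 07:30–19:30: 09:30–12:30, 16:30–17:30.
Quinn ∩ Mina: 07:30–09:15, 10:45–15:00, 15:45–16:15, 17:00–18:00.
Quinn ∩ Mina ∩ Noor: 10:45–12:30, 17:00–17:30.
Windows ≥ 45 min: 10:45–12:30.
Latest start in the last window 10:45–12:30 is 12:30 − 45 min = 11:45.

11:45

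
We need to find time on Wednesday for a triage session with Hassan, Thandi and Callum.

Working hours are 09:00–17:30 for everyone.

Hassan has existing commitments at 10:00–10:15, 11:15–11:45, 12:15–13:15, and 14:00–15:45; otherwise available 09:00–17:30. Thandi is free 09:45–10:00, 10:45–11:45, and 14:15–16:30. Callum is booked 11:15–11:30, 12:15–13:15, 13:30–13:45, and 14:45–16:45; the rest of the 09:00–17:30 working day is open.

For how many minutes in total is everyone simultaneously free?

Hassan free within 09:00–17:30: 09:00–10:00, 10:15–11:15, 11:45–12:15, 13:15–14:00, 15:45–17:30.
Callum free within 09:00–17:30: 09:00–11:15, 11:30–12:15, 13:15–13:30, 13:45–14:45, 16:45–17:30.
Hassan ∩ Thandi: 09:45–10:00, 10:45–11:15, 15:45–16:30.
Hassan ∩ Thandi ∩ Callum: 09:45–10:00, 10:45–11:15.
Total common minutes: 15 + 30 = 45.

45 minutes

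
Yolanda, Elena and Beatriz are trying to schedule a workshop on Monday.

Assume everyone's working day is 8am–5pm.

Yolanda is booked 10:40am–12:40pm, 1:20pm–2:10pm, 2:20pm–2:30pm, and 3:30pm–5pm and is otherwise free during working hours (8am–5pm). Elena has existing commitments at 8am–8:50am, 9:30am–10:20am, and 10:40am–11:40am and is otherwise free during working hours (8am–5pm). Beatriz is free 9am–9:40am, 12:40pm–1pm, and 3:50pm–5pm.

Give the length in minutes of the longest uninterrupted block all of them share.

Yolanda free within 08:00–17:00: 08:00–10:40, 12:40–13:20, 14:10–14:20, 14:30–15:30.
Elena free within 08:00–17:00: 08:50–09:30, 10:20–10:40, 11:40–17:00.
Yolanda ∩ Elena: 08:50–09:30, 10:20–10:40, 12:40–13:20, 14:10–14:20, 14:30–15:30.
Yolanda ∩ Elena ∩ Beatriz: 09:00–09:30, 12:40–13:00.
Common window lengths: 30, 20 min; longest is 30.

30 minutes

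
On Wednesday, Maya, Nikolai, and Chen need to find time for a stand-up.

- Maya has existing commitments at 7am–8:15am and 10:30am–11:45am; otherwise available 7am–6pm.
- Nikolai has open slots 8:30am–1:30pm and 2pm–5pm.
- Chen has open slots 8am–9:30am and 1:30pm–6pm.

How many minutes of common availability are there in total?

Maya free within 07:00–18:00: 08:15–10:30, 11:45–18:00.
Maya ∩ Nikolai: 08:30–10:30, 11:45–13:30, 14:00–17:00.
Maya ∩ Nikolai ∩ Chen: 08:30–09:30, 14:00–17:00.
Total common minutes: 60 + 180 = 240.

240 minutes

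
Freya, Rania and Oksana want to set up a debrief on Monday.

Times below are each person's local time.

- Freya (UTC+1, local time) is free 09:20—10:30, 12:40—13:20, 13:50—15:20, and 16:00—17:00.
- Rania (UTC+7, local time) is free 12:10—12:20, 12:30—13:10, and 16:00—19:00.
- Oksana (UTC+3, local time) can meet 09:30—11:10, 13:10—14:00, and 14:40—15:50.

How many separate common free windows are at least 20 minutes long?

Freya → UTC: 08:20–09:30, 11:40–12:20, 12:50–14:20, 15:00–16:00.
Rania → UTC: 05:10–05:20, 05:30–06:10, 09:00–12:00.
Oksana → UTC: 06:30–08:10, 10:10–11:00, 11:40–12:50.
Freya ∩ Rania: 09:00–09:30, 11:40–12:00.
Freya ∩ Rania ∩ Oksana: 11:40–12:00.
Windows ≥ 20 min: 11:40–12:00.
That's 1 window.

1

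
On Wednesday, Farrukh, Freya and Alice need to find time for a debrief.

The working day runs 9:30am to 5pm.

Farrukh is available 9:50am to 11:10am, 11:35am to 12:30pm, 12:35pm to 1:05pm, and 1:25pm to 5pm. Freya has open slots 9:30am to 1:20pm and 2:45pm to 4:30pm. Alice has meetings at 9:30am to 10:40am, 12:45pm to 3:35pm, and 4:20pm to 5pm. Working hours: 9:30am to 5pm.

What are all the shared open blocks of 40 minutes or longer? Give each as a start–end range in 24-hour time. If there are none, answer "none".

Alice free within 09:30–17:00: 10:40–12:45, 15:35–16:20.
Farrukh ∩ Freya: 09:50–11:10, 11:35–12:30, 12:35–13:05, 14:45–16:30.
Farrukh ∩ Freya ∩ Alice: 10:40–11:10, 11:35–12:30, 12:35–12:45, 15:35–16:20.
Windows ≥ 40 min: 11:35–12:30, 15:35–16:20.

11:35–12:30, 15:35–16:20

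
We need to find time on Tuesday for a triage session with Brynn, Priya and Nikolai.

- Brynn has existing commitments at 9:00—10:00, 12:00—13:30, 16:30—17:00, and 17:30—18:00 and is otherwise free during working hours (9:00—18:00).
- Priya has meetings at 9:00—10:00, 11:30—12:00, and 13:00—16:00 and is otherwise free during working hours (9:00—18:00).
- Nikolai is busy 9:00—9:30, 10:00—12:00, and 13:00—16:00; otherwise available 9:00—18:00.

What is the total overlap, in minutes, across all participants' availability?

Brynn free within 09:00–18:00: 10:00–12:00, 13:30–16:30, 17:00–17:30.
Priya free within 09:00–18:00: 10:00–11:30, 12:00–13:00, 16:00–18:00.
Nikolai free within 09:00–18:00: 09:30–10:00, 12:00–13:00, 16:00–18:00.
Brynn ∩ Priya: 10:00–11:30, 16:00–16:30, 17:00–17:30.
Brynn ∩ Priya ∩ Nikolai: 16:00–16:30, 17:00–17:30.
Total common minutes: 30 + 30 = 60.

60 minutes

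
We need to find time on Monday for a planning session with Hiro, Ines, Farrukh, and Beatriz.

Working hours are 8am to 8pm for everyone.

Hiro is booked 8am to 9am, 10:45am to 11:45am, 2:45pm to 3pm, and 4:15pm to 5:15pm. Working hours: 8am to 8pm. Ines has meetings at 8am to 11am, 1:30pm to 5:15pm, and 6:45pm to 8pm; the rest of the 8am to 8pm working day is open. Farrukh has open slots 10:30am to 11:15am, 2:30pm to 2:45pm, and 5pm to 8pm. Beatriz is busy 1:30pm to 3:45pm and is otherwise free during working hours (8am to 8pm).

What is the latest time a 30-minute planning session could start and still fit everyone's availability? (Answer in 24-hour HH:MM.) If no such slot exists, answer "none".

Hiro free within 08:00–20:00: 09:00–10:45, 11:45–14:45, 15:00–16:15, 17:15–20:00.
Ines free within 08:00–20:00: 11:00–13:30, 17:15–18:45.
Beatriz free within 08:00–20:00: 08:00–13:30, 15:45–20:00.
Hiro ∩ Ines: 11:45–13:30, 17:15–18:45.
Hiro ∩ Ines ∩ Farrukh: 17:15–18:45.
Hiro ∩ Ines ∩ Farrukh ∩ Beatriz: 17:15–18:45.
Windows ≥ 30 min: 17:15–18:45.
Latest start in the last window 17:15–18:45 is 18:45 − 30 min = 18:15.

18:15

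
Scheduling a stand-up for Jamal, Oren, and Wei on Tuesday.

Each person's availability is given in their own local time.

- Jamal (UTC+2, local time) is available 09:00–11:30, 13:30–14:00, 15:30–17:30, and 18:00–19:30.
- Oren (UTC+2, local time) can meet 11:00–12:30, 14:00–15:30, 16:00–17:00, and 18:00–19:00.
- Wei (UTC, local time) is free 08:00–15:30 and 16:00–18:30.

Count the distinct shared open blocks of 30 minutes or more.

3

Jamal → UTC: 07:00–09:30, 11:30–12:00, 13:30–15:30, 16:00–17:30.
Oren → UTC: 09:00–10:30, 12:00–13:30, 14:00–15:00, 16:00–17:00.
Wei → UTC: 08:00–15:30, 16:00–18:30.
Jamal ∩ Oren: 09:00–09:30, 14:00–15:00, 16:00–17:00.
Jamal ∩ Oren ∩ Wei: 09:00–09:30, 14:00–15:00, 16:00–17:00.
Windows ≥ 30 min: 09:00–09:30, 14:00–15:00, 16:00–17:00.
That's 3 windows.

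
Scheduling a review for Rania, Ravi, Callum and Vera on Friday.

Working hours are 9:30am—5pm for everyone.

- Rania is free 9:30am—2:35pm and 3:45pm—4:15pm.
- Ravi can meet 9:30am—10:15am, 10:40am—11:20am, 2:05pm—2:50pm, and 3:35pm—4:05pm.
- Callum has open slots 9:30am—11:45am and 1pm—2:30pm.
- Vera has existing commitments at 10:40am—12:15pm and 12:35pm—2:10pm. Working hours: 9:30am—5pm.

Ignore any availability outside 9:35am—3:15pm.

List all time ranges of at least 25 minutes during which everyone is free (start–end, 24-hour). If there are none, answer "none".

09:35–10:15

Vera free within 09:30–17:00: 09:30–10:40, 12:15–12:35, 14:10–17:00.
Rania ∩ Ravi: 09:30–10:15, 10:40–11:20, 14:05–14:35, 15:45–16:05.
Rania ∩ Ravi ∩ Callum: 09:30–10:15, 10:40–11:20, 14:05–14:30.
Rania ∩ Ravi ∩ Callum ∩ Vera: 09:30–10:15, 14:10–14:30.
Restricted to 09:35–15:15: 09:35–10:15, 14:10–14:30.
Windows ≥ 25 min: 09:35–10:15.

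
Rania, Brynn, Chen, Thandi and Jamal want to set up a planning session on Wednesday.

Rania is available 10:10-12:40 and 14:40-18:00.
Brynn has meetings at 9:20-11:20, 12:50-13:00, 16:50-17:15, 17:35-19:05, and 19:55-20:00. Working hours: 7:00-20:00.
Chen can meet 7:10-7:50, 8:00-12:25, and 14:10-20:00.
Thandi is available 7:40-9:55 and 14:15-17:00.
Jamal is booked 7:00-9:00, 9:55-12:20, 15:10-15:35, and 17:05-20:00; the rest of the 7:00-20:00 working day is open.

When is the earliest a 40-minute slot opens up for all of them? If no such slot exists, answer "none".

Brynn free within 07:00–20:00: 07:00–09:20, 11:20–12:50, 13:00–16:50, 17:15–17:35, 19:05–19:55.
Jamal free within 07:00–20:00: 09:00–09:55, 12:20–15:10, 15:35–17:05.
Rania ∩ Brynn: 11:20–12:40, 14:40–16:50, 17:15–17:35.
Rania ∩ Brynn ∩ Chen: 11:20–12:25, 14:40–16:50, 17:15–17:35.
Rania ∩ Brynn ∩ Chen ∩ Thandi: 14:40–16:50.
Rania ∩ Brynn ∩ Chen ∩ Thandi ∩ Jamal: 14:40–15:10, 15:35–16:50.
Windows ≥ 40 min: 15:35–16:50.
Earliest such window starts at 15:35.

15:35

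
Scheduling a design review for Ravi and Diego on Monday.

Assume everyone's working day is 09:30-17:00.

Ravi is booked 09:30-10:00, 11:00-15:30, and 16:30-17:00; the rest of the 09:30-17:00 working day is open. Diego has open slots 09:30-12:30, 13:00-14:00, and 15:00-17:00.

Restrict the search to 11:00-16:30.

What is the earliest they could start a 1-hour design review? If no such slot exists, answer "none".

15:30

Ravi free within 09:30–17:00: 10:00–11:00, 15:30–16:30.
Ravi ∩ Diego: 10:00–11:00, 15:30–16:30.
Restricted to 11:00–16:30: 15:30–16:30.
Windows ≥ 60 min: 15:30–16:30.
Earliest such window starts at 15:30.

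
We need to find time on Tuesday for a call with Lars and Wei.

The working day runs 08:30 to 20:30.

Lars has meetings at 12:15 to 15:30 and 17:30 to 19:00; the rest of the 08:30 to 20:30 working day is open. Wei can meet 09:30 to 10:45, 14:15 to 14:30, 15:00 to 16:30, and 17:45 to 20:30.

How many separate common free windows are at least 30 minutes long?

Lars free within 08:30–20:30: 08:30–12:15, 15:30–17:30, 19:00–20:30.
Lars ∩ Wei: 09:30–10:45, 15:30–16:30, 19:00–20:30.
Windows ≥ 30 min: 09:30–10:45, 15:30–16:30, 19:00–20:30.
That's 3 windows.

3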